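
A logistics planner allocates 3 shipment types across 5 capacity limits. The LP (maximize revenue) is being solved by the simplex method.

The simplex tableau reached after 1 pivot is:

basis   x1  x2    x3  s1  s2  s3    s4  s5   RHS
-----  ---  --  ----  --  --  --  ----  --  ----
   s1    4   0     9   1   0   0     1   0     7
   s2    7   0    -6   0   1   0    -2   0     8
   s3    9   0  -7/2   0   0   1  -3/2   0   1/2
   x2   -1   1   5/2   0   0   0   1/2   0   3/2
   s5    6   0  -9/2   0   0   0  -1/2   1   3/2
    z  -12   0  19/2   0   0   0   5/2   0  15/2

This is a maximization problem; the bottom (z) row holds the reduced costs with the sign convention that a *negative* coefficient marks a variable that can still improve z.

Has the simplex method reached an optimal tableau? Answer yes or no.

no

Column x1 has objective-row coefficient -12, which is negative; an improving pivot exists, so not yet optimal.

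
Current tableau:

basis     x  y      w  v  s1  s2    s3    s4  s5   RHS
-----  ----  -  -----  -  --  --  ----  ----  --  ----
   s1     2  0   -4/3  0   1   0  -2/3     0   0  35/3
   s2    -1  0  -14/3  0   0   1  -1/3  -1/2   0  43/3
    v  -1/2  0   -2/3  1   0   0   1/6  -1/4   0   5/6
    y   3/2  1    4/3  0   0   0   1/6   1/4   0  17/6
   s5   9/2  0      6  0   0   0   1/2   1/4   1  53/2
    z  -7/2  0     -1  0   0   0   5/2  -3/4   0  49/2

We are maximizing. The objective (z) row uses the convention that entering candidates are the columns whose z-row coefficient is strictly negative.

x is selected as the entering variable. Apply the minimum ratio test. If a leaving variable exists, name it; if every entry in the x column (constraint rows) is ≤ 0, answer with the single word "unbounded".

y

Ratios: row 1 (s1): (35/3)/2 = 35/6; row 2 (s2): entry -1 ≤ 0, skip; row 3 (v): entry -1/2 ≤ 0, skip; row 4 (y): (17/6)/(3/2) = 17/9; row 5 (s5): (53/2)/(9/2) = 53/9.
Minimum ratio is in the y row, so y leaves.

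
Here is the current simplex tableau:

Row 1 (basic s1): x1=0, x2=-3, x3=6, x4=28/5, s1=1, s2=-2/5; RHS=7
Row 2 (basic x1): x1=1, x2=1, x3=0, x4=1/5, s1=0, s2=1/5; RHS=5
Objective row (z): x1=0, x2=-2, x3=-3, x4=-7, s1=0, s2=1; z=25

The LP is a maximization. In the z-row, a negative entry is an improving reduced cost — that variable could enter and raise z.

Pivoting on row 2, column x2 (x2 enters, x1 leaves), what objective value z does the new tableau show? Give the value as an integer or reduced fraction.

Minimum ratio for x2: 5/1 = 5.
z changes by −(z-row coeff of x2)·ratio = −(-2)·5 = 10.
New z = 25 + 10 = 35.

35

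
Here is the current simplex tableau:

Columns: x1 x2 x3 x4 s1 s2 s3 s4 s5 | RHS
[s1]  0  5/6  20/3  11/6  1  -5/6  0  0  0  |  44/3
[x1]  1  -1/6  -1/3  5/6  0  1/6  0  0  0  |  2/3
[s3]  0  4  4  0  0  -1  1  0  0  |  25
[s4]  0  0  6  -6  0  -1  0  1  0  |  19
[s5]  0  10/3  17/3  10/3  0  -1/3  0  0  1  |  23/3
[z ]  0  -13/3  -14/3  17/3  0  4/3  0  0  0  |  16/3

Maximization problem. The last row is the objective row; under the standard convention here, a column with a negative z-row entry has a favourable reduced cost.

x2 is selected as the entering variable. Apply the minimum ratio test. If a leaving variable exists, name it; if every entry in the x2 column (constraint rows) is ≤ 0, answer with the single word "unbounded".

Ratios: row 1 (s1): (44/3)/(5/6) = 88/5; row 2 (x1): entry -1/6 ≤ 0, skip; row 3 (s3): 25/4 = 25/4; row 4 (s4): entry 0 ≤ 0, skip; row 5 (s5): (23/3)/(10/3) = 23/10.
Minimum ratio is in the s5 row, so s5 leaves.

s5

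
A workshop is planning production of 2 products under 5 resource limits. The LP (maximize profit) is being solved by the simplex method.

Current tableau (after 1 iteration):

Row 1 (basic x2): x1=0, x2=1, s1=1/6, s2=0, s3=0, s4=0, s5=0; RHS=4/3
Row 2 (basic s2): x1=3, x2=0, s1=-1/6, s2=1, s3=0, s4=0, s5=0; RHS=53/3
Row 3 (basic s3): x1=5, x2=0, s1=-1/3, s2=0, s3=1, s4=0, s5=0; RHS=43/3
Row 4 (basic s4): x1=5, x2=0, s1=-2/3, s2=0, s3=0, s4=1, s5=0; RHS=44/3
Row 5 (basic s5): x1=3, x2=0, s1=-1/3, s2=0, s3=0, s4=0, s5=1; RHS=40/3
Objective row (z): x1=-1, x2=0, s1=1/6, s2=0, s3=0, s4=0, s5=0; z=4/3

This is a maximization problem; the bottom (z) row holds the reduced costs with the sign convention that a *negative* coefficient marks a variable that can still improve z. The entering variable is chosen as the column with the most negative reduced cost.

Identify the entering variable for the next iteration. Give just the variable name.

Objective-row coefficients: x1: -1, x2: 0, s1: 1/6, s2: 0, s3: 0, s4: 0, s5: 0.
The most negative is -1 in column x1, so x1 enters.

x1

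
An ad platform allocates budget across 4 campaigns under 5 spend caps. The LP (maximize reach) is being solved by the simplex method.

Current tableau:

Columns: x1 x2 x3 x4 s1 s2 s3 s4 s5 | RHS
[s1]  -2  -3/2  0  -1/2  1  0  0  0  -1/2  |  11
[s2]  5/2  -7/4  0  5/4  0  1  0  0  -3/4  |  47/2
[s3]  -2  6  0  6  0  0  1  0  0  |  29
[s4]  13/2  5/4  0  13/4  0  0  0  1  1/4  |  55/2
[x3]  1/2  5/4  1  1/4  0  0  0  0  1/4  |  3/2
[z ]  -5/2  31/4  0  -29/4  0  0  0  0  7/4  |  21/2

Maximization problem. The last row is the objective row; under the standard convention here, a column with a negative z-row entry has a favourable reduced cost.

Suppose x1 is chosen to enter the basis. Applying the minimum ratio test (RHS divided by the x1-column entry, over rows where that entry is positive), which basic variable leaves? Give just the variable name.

Ratios: row 1 (s1): entry -2 ≤ 0, skip; row 2 (s2): (47/2)/(5/2) = 47/5; row 3 (s3): entry -2 ≤ 0, skip; row 4 (s4): (55/2)/(13/2) = 55/13; row 5 (x3): (3/2)/(1/2) = 3.
Minimum ratio 3 is in the x3 row, so x3 leaves.

x3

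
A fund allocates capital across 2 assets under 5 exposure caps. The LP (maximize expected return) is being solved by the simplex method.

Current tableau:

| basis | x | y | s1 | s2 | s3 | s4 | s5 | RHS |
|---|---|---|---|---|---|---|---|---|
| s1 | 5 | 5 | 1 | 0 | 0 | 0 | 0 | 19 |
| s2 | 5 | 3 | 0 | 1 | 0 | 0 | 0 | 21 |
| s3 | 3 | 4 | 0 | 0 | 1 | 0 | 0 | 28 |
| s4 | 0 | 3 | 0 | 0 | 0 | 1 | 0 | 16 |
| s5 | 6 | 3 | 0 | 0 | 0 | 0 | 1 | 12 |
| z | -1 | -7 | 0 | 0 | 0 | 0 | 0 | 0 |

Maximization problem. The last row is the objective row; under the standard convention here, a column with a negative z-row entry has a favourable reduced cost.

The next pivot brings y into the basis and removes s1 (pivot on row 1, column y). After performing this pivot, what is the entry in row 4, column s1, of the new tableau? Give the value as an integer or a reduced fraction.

Pivot element is row 1, column y: 5.
Normalize row 1: new (row 1, s1) = 1/5 = 1/5.
row 4 ← row 4 − 3·(new row 1): 0 − 3·(1/5) = -3/5.

-3/5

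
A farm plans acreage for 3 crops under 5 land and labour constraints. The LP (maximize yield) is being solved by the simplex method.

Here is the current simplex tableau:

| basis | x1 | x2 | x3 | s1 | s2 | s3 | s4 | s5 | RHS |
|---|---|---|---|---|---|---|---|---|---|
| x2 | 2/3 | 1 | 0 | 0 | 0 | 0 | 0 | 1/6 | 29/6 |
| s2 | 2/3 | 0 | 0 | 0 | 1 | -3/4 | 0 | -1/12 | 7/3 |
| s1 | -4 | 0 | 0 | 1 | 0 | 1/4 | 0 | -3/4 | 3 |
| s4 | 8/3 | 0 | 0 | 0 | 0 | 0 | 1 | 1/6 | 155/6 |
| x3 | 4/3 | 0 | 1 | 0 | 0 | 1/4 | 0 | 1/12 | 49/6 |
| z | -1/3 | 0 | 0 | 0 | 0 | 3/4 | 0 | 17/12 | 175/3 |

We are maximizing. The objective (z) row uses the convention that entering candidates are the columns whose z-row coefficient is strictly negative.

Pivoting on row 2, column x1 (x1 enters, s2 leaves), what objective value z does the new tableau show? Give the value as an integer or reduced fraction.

Minimum ratio for x1: (7/3)/(2/3) = 7/2.
z changes by −(z-row coeff of x1)·ratio = −(-1/3)·(7/2) = 7/6.
New z = 175/3 + (7/6) = 119/2.

119/2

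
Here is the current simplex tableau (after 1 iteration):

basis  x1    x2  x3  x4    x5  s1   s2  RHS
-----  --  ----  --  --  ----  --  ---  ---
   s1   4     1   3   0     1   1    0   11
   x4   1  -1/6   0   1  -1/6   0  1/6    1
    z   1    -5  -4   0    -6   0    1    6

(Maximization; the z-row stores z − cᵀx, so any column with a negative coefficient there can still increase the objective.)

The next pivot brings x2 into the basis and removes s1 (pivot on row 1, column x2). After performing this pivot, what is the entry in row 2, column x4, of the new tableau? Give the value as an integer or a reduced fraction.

Pivot element is row 1, column x2: 1.
Normalize row 1: new (row 1, x4) = 0/1 = 0.
row 2 ← row 2 − (-1/6)·(new row 1): 1 − (-1/6)·0 = 1.

1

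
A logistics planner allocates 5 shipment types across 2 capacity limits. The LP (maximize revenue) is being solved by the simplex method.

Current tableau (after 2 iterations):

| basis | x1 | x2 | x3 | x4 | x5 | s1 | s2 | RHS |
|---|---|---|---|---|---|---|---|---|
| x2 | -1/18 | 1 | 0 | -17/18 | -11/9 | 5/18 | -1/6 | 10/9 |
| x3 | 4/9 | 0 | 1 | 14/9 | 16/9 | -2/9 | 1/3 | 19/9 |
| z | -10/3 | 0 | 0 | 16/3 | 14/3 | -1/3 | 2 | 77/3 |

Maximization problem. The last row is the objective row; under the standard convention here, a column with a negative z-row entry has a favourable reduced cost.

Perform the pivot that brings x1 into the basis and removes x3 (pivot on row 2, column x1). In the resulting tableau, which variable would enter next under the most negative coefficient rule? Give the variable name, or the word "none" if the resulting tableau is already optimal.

Pivot element 4/9. New z-row = old z-row − (-10/3)·(row 2/(4/9)).
Updated z-row coefficients: x1: 0, x2: 0, x3: 15/2, x4: 17, x5: 18, s1: -2, s2: 9/2.
The most negative is -2 in column s1, so s1 would enter next.

s1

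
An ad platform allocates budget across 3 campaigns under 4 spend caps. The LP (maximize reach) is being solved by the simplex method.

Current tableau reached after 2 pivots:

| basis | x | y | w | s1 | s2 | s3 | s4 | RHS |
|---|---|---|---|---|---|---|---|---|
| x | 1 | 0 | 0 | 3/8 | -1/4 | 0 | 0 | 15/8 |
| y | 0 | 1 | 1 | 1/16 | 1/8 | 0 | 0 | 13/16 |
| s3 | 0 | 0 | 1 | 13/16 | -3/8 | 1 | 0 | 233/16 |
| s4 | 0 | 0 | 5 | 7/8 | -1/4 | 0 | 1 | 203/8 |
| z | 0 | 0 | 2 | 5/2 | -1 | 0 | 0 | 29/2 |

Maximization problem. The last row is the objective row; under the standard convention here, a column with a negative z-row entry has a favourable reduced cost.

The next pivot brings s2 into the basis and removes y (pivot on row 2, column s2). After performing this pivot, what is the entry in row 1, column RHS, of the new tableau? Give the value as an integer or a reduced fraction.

Pivot element is row 2, column s2: 1/8.
Normalize row 2: new (row 2, RHS) = (13/16)/(1/8) = 13/2.
row 1 ← row 1 − (-1/4)·(new row 2): 15/8 − (-1/4)·(13/2) = 7/2.

7/2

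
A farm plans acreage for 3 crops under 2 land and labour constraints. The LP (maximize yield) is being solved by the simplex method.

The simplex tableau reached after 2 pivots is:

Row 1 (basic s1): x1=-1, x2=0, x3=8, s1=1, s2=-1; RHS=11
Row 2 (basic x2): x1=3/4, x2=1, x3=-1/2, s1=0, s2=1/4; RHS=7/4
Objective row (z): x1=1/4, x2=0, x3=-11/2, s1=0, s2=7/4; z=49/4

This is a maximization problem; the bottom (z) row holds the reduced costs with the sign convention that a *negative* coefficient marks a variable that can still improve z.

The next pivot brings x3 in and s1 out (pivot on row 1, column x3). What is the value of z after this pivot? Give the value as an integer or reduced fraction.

Minimum ratio for x3: 11/8 = 11/8.
z changes by −(z-row coeff of x3)·ratio = −(-11/2)·(11/8) = 121/16.
New z = 49/4 + (121/16) = 317/16.

317/16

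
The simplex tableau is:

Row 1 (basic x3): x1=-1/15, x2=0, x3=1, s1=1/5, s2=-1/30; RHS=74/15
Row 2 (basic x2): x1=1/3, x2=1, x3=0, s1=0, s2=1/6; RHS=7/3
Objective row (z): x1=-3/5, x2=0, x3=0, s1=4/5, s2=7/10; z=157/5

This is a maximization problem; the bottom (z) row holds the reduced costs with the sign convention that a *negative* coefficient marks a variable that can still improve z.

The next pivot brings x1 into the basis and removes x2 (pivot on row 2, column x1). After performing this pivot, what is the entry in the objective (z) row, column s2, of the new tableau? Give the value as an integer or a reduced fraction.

1

Pivot element is row 2, column x1: 1/3.
Normalize row 2: new (row 2, s2) = (1/6)/(1/3) = 1/2.
z-row ← z-row − (-3/5)·(new row 2): 7/10 − (-3/5)·(1/2) = 1.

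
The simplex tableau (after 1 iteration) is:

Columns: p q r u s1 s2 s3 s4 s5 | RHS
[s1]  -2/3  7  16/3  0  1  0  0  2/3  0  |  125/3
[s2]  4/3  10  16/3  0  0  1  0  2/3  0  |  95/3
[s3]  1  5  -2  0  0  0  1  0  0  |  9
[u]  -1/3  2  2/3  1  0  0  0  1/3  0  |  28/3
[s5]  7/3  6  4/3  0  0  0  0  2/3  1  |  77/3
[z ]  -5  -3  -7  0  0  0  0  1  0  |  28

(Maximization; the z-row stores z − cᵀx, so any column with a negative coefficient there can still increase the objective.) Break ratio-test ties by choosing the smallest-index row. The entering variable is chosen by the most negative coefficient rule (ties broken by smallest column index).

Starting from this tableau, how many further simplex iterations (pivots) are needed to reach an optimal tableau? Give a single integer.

pivot: r in, s2 out → z = 1113/16
pivot: p in, s5 out → z = 3149/32
No improving column remains; optimal.

2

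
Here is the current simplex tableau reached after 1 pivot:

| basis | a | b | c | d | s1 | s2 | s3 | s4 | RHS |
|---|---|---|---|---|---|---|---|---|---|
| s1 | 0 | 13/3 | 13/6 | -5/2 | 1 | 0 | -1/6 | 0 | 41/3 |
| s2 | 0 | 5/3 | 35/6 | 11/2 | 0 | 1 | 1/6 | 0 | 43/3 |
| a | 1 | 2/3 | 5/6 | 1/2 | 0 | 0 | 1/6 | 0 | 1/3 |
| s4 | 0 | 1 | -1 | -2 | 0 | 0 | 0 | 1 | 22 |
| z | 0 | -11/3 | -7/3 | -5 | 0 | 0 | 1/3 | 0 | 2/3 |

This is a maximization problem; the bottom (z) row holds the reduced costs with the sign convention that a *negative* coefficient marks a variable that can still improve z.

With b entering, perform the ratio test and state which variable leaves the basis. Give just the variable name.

a

Ratios: row 1 (s1): (41/3)/(13/3) = 41/13; row 2 (s2): (43/3)/(5/3) = 43/5; row 3 (a): (1/3)/(2/3) = 1/2; row 4 (s4): 22/1 = 22.
Minimum ratio 1/2 is in the a row, so a leaves.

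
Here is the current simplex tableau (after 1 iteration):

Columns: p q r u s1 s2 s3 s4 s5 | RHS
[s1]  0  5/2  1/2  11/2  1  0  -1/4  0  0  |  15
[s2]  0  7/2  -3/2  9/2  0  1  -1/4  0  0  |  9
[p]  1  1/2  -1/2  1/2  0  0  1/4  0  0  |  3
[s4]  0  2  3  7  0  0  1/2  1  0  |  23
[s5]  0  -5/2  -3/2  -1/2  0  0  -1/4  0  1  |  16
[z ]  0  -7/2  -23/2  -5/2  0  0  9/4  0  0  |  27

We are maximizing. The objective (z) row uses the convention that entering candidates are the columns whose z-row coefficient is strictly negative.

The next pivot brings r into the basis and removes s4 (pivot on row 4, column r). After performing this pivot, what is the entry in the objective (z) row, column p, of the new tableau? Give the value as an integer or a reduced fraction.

0

Pivot element is row 4, column r: 3.
Normalize row 4: new (row 4, p) = 0/3 = 0.
z-row ← z-row − (-23/2)·(new row 4): 0 − (-23/2)·0 = 0.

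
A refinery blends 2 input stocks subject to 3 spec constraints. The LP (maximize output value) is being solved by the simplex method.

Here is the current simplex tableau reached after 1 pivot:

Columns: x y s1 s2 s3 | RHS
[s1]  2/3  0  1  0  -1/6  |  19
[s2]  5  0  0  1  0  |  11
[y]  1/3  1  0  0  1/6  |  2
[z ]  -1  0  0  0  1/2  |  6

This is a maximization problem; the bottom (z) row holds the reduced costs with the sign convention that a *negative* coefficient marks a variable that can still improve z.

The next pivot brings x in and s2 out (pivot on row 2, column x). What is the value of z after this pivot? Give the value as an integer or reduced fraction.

41/5

Minimum ratio for x: 11/5 = 11/5.
z changes by −(z-row coeff of x)·ratio = −(-1)·(11/5) = 11/5.
New z = 6 + (11/5) = 41/5.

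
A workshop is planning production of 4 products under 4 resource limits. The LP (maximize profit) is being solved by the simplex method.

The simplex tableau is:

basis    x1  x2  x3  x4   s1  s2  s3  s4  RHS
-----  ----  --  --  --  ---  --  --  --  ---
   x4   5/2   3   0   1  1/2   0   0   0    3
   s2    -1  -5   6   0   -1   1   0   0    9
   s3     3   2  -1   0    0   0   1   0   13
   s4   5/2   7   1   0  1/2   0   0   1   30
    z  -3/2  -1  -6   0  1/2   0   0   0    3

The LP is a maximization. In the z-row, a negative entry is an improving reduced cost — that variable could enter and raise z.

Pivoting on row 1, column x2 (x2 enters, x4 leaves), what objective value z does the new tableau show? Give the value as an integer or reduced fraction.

4

Minimum ratio for x2: 3/3 = 1.
z changes by −(z-row coeff of x2)·ratio = −(-1)·1 = 1.
New z = 3 + 1 = 4.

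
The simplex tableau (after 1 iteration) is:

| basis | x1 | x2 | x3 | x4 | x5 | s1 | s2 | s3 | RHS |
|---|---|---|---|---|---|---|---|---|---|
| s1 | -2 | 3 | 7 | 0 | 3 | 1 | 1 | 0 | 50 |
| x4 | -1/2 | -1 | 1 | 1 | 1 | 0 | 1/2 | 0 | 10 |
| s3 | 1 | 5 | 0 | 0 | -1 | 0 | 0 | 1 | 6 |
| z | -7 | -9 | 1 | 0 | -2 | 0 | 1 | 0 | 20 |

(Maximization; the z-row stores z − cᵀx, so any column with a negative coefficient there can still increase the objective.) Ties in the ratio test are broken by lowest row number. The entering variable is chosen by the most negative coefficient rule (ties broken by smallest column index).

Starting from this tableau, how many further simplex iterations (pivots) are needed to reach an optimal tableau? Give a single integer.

3

pivot: x2 in, s3 out → z = 154/5
pivot: x1 in, x2 out → z = 62
pivot: x5 in, x4 out → z = 296
No improving column remains; optimal.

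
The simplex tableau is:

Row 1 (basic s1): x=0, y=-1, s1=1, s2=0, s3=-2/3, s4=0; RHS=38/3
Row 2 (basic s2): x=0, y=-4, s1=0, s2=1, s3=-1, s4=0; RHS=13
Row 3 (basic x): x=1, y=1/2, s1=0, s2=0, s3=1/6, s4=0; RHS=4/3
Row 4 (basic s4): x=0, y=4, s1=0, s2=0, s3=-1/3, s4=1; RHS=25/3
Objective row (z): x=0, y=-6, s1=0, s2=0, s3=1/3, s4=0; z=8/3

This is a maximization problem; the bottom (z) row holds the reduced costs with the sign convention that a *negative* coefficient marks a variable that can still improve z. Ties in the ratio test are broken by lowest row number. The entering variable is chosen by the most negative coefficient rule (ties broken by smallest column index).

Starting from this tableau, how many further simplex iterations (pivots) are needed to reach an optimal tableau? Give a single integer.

pivot: y in, s4 out → z = 91/6
pivot: s3 in, x out → z = 77/5
No improving column remains; optimal.

2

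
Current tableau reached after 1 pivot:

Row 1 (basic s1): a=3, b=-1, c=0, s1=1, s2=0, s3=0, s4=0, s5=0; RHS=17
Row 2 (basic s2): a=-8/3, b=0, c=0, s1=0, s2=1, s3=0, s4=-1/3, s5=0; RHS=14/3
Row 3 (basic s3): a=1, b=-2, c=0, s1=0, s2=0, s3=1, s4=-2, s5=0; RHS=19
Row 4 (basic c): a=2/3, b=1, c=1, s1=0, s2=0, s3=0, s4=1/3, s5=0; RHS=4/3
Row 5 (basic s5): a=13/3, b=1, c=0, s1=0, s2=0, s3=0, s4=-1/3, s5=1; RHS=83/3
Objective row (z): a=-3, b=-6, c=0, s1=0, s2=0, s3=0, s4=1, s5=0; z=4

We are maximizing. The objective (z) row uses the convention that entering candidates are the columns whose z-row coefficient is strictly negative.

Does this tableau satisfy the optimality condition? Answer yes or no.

Column a has objective-row coefficient -3, which is negative; an improving pivot exists, so not yet optimal.

no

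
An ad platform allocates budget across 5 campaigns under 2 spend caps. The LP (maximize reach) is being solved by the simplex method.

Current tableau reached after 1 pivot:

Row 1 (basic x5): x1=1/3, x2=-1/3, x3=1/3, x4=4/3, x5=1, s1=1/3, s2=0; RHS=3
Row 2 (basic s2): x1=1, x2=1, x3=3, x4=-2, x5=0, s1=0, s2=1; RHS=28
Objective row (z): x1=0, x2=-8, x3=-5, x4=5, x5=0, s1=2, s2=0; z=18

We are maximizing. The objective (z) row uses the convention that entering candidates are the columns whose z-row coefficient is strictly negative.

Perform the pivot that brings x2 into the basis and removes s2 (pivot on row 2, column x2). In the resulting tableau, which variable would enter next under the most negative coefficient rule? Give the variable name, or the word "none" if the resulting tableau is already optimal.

x4

Pivot element 1. New z-row = old z-row − (-8)·(row 2/1).
Updated z-row coefficients: x1: 8, x2: 0, x3: 19, x4: -11, x5: 0, s1: 2, s2: 8.
The most negative is -11 in column x4, so x4 would enter next.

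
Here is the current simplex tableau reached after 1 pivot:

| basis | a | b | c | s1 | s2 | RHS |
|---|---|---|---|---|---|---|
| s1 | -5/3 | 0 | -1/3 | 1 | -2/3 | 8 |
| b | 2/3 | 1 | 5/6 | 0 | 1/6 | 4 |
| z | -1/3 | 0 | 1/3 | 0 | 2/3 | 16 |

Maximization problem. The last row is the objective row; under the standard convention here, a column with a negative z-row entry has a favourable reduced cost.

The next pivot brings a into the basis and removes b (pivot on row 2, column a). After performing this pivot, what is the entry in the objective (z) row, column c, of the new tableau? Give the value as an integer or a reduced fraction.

3/4

Pivot element is row 2, column a: 2/3.
Normalize row 2: new (row 2, c) = (5/6)/(2/3) = 5/4.
z-row ← z-row − (-1/3)·(new row 2): 1/3 − (-1/3)·(5/4) = 3/4.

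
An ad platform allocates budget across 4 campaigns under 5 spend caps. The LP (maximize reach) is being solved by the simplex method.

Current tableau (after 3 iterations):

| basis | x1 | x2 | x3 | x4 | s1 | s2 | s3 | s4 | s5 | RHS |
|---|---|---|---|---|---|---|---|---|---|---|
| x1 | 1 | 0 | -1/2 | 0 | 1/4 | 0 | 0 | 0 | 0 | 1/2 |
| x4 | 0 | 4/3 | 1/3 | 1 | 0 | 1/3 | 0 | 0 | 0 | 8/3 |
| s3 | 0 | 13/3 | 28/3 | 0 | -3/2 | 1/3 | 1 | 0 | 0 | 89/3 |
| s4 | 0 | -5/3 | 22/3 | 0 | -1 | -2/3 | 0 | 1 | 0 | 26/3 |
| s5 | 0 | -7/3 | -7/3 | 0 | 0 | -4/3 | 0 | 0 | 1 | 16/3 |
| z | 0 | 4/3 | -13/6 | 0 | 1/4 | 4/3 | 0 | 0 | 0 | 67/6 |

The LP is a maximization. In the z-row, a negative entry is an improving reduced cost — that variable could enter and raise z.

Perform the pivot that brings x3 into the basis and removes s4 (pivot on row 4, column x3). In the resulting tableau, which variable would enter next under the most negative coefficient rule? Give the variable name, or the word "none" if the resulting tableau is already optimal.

Pivot element 22/3. New z-row = old z-row − (-13/6)·(row 4/(22/3)).
Updated z-row coefficients: x1: 0, x2: 37/44, x3: 0, x4: 0, s1: -1/22, s2: 25/22, s3: 0, s4: 13/44, s5: 0.
The most negative is -1/22 in column s1, so s1 would enter next.

s1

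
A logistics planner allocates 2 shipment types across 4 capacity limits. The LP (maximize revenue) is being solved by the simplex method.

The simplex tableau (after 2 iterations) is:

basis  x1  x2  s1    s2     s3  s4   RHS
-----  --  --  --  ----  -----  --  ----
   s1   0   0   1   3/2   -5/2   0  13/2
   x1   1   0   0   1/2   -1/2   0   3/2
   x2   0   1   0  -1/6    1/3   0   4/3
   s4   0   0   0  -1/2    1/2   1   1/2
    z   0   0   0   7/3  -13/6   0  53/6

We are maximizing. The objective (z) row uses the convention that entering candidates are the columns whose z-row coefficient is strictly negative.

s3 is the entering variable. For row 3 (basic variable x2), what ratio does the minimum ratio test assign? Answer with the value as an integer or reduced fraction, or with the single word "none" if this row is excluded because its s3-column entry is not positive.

4

Ratio = RHS / (s3 entry) = (4/3) / (1/3) = 4.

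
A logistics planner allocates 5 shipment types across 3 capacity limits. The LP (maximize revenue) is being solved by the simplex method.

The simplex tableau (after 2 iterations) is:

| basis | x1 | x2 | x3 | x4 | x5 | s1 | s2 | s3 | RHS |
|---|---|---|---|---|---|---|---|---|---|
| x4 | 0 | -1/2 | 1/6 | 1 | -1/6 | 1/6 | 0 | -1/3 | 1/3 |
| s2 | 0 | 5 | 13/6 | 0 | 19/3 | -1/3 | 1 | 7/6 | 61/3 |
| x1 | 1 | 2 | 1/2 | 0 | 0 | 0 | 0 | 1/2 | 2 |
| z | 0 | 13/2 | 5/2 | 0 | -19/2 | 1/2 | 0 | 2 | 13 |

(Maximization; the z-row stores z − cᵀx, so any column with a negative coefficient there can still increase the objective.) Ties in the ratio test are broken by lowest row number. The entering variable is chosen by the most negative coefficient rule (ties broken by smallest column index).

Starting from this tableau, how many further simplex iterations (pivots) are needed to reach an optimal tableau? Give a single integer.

pivot: x5 in, s2 out → z = 87/2
No improving column remains; optimal.

1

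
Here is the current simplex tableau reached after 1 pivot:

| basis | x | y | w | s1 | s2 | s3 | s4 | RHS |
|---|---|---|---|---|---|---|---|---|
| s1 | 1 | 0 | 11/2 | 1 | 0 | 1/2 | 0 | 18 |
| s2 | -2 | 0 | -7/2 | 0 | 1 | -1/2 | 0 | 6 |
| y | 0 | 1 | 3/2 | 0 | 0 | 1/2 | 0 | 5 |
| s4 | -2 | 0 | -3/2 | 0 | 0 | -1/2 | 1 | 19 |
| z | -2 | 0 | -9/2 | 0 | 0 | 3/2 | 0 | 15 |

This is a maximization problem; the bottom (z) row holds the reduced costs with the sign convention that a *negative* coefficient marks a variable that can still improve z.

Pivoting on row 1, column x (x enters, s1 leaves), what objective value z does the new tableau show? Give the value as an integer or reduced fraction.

51

Minimum ratio for x: 18/1 = 18.
z changes by −(z-row coeff of x)·ratio = −(-2)·18 = 36.
New z = 15 + 36 = 51.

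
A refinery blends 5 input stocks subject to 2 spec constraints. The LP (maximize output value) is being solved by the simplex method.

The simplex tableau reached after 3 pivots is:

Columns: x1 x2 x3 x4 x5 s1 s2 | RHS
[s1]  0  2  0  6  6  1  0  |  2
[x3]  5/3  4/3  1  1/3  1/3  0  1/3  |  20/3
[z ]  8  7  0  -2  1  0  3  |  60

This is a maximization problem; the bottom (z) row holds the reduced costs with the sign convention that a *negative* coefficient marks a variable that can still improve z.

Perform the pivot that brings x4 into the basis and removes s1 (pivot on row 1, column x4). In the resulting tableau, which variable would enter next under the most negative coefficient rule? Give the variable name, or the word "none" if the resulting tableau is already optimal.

Pivot element 6. New z-row = old z-row − (-2)·(row 1/6).
Updated z-row coefficients: x1: 8, x2: 23/3, x3: 0, x4: 0, x5: 3, s1: 1/3, s2: 3.
No coefficient is strictly negative; the tableau after this pivot is optimal.

none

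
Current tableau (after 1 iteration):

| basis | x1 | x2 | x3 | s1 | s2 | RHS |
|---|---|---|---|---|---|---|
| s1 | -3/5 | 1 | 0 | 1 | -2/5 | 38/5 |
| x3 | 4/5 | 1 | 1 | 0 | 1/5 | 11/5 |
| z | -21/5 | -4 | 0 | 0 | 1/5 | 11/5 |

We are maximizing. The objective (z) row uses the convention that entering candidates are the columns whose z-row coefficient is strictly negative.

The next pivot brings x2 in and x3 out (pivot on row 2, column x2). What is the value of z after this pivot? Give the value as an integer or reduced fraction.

Minimum ratio for x2: (11/5)/1 = 11/5.
z changes by −(z-row coeff of x2)·ratio = −(-4)·(11/5) = 44/5.
New z = 11/5 + (44/5) = 11.

11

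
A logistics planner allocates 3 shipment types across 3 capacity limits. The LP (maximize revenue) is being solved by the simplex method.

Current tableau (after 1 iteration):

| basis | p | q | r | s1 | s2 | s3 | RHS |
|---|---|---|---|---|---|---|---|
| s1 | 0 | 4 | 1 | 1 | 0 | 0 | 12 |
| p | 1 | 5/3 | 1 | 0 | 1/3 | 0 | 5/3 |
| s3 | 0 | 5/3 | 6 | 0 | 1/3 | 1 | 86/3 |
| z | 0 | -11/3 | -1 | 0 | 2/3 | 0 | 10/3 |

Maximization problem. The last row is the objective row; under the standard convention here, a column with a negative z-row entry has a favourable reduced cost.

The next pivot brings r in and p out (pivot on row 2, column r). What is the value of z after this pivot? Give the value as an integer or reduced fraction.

5

Minimum ratio for r: (5/3)/1 = 5/3.
z changes by −(z-row coeff of r)·ratio = −(-1)·(5/3) = 5/3.
New z = 10/3 + (5/3) = 5.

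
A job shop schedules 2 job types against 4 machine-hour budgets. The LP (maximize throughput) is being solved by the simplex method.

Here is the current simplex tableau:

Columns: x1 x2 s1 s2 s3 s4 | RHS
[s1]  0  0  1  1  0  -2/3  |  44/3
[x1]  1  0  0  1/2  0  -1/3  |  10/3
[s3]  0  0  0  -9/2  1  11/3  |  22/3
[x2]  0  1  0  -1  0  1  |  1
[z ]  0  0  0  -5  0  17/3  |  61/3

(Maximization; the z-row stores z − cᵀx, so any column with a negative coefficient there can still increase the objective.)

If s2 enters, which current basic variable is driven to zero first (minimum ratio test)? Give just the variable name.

x1

Ratios: row 1 (s1): (44/3)/1 = 44/3; row 2 (x1): (10/3)/(1/2) = 20/3; row 3 (s3): entry -9/2 ≤ 0, skip; row 4 (x2): entry -1 ≤ 0, skip.
Minimum ratio 20/3 is in the x1 row, so x1 leaves.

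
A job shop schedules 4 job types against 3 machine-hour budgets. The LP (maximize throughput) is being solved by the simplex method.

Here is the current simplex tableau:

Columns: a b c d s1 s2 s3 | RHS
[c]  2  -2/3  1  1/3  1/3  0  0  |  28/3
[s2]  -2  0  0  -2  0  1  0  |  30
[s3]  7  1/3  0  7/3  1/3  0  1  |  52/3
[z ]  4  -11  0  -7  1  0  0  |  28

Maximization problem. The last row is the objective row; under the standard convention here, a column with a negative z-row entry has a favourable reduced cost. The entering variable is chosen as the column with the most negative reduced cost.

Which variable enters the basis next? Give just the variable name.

Objective-row coefficients: a: 4, b: -11, c: 0, d: -7, s1: 1, s2: 0, s3: 0.
The most negative is -11 in column b, so b enters.

b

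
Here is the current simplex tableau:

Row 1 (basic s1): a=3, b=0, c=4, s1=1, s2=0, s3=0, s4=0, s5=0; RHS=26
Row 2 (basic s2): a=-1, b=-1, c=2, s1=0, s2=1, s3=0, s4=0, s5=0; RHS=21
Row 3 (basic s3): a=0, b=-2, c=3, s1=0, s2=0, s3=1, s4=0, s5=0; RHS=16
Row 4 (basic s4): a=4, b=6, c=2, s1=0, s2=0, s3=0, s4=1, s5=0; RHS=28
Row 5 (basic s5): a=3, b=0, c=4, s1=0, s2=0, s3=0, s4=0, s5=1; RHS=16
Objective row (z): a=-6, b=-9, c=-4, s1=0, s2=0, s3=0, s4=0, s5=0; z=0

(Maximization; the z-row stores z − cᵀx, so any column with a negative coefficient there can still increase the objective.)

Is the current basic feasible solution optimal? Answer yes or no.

Column a has objective-row coefficient -6, which is negative; an improving pivot exists, so not yet optimal.

no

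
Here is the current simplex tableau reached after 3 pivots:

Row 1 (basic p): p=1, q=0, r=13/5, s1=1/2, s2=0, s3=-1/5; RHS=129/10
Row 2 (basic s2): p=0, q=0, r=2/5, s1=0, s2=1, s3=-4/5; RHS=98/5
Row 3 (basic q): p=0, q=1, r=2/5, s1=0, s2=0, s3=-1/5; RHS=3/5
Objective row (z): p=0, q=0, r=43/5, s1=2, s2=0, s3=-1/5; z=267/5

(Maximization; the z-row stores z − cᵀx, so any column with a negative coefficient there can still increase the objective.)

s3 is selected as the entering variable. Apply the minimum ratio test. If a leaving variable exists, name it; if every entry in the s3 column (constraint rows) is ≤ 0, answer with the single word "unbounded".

unbounded

s3-column entries: row 1: -1/5, row 2: -4/5, row 3: -1/5. All ≤ 0, so s3 can increase without bound; the LP is unbounded in this direction.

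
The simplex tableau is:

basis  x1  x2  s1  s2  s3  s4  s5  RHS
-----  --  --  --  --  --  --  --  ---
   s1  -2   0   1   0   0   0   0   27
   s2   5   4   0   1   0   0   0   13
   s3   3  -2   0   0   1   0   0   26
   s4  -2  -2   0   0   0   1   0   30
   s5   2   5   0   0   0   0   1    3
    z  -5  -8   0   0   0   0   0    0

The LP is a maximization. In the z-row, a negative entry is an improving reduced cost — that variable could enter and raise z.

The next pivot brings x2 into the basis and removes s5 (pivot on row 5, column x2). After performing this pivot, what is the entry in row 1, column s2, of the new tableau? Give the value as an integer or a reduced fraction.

0

Pivot element is row 5, column x2: 5.
Normalize row 5: new (row 5, s2) = 0/5 = 0.
row 1 ← row 1 − 0·(new row 5): 0 − 0·0 = 0.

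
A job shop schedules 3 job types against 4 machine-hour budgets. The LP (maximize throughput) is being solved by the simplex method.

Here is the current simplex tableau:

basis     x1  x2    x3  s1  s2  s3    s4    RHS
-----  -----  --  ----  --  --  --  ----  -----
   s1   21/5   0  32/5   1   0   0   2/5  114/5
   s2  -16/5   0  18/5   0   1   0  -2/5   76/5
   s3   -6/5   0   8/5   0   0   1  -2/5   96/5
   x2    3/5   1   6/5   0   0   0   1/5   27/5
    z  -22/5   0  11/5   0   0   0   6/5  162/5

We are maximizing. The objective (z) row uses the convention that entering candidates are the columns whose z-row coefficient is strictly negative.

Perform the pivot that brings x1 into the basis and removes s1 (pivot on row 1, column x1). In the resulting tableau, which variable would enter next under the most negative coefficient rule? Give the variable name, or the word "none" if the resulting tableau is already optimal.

Pivot element 21/5. New z-row = old z-row − (-22/5)·(row 1/(21/5)).
Updated z-row coefficients: x1: 0, x2: 0, x3: 187/21, s1: 22/21, s2: 0, s3: 0, s4: 34/21.
No coefficient is strictly negative; the tableau after this pivot is optimal.

none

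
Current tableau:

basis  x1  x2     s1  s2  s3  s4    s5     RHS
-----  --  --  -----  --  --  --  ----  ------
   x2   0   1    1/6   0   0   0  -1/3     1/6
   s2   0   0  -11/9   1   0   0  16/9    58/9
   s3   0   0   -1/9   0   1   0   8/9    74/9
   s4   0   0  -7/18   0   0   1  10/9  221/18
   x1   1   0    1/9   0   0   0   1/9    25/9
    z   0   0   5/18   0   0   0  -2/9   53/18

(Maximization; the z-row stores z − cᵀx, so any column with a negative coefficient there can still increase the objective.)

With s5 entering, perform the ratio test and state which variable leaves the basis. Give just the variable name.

s2

Ratios: row 1 (x2): entry -1/3 ≤ 0, skip; row 2 (s2): (58/9)/(16/9) = 29/8; row 3 (s3): (74/9)/(8/9) = 37/4; row 4 (s4): (221/18)/(10/9) = 221/20; row 5 (x1): (25/9)/(1/9) = 25.
Minimum ratio 29/8 is in the s2 row, so s2 leaves.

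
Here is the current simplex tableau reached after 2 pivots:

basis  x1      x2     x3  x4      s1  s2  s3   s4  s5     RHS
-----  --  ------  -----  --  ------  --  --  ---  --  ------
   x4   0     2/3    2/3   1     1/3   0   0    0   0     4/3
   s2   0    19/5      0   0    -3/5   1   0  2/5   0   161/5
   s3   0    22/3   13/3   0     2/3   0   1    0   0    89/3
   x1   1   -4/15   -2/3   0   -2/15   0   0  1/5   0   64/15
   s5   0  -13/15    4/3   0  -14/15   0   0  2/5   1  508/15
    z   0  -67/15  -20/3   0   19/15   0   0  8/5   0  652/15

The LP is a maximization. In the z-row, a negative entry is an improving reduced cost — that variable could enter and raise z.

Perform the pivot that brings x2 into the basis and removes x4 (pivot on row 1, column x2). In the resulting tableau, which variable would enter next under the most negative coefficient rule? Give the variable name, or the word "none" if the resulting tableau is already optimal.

x3

Pivot element 2/3. New z-row = old z-row − (-67/15)·(row 1/(2/3)).
Updated z-row coefficients: x1: 0, x2: 0, x3: -11/5, x4: 67/10, s1: 7/2, s2: 0, s3: 0, s4: 8/5, s5: 0.
The most negative is -11/5 in column x3, so x3 would enter next.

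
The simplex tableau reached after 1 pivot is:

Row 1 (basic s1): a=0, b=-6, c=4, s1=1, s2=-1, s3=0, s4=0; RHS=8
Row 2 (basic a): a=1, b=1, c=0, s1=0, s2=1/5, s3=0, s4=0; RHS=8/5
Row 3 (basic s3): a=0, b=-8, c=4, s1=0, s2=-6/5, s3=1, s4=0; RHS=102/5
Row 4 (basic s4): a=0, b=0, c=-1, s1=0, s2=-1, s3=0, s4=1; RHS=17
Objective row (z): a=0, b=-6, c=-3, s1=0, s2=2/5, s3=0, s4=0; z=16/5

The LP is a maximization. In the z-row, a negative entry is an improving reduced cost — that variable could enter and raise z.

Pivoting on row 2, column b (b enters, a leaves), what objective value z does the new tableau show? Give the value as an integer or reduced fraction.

64/5

Minimum ratio for b: (8/5)/1 = 8/5.
z changes by −(z-row coeff of b)·ratio = −(-6)·(8/5) = 48/5.
New z = 16/5 + (48/5) = 64/5.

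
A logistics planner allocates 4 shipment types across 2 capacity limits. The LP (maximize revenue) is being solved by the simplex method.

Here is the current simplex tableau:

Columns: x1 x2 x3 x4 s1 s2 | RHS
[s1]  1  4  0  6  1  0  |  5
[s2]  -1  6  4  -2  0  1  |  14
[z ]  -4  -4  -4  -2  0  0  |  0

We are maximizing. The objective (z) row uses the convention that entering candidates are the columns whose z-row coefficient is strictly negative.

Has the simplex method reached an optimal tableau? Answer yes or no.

no

Column x1 has objective-row coefficient -4, which is negative; an improving pivot exists, so not yet optimal.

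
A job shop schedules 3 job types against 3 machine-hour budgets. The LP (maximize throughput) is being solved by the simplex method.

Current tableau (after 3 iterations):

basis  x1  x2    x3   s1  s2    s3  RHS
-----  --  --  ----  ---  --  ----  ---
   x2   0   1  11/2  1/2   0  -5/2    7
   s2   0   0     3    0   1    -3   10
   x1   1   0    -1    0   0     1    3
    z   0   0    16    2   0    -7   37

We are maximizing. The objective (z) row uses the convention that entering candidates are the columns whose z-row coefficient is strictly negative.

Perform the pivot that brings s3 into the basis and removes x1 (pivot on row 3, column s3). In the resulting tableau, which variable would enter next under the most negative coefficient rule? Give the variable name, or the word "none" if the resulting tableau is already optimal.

Pivot element 1. New z-row = old z-row − (-7)·(row 3/1).
Updated z-row coefficients: x1: 7, x2: 0, x3: 9, s1: 2, s2: 0, s3: 0.
No coefficient is strictly negative; the tableau after this pivot is optimal.

none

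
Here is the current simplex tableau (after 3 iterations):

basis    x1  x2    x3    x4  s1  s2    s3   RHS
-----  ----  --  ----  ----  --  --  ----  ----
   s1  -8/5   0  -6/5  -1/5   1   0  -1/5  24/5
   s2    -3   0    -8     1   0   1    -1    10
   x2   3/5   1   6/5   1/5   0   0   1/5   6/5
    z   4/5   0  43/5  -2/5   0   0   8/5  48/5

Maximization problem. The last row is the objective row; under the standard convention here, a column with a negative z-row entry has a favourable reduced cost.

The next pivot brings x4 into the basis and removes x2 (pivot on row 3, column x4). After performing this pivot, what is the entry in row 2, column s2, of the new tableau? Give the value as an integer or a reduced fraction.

Pivot element is row 3, column x4: 1/5.
Normalize row 3: new (row 3, s2) = 0/(1/5) = 0.
row 2 ← row 2 − 1·(new row 3): 1 − 1·0 = 1.

1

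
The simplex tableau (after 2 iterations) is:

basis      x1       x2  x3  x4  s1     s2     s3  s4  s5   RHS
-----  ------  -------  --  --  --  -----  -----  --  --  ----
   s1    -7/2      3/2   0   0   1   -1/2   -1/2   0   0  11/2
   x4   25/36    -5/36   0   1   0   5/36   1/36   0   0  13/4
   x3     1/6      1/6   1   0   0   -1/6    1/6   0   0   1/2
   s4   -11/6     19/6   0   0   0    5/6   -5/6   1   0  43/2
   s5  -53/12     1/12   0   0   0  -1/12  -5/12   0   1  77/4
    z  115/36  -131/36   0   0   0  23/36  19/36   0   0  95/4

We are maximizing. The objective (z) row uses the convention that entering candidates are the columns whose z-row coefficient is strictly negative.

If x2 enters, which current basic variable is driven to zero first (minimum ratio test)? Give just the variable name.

x3

Ratios: row 1 (s1): (11/2)/(3/2) = 11/3; row 2 (x4): entry -5/36 ≤ 0, skip; row 3 (x3): (1/2)/(1/6) = 3; row 4 (s4): (43/2)/(19/6) = 129/19; row 5 (s5): (77/4)/(1/12) = 231.
Minimum ratio 3 is in the x3 row, so x3 leaves.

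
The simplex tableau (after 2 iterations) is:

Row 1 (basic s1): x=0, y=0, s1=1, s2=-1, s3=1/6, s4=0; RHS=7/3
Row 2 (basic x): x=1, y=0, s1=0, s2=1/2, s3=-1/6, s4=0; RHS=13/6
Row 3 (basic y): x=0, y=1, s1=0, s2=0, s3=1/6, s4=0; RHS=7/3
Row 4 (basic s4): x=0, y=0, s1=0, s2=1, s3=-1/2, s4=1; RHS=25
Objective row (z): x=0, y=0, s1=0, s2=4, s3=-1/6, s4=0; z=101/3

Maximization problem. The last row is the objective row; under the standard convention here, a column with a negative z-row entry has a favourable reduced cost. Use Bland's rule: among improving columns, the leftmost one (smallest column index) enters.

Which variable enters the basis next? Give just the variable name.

s3

Objective-row coefficients: x: 0, y: 0, s1: 0, s2: 4, s3: -1/6, s4: 0.
Improving columns: s3. Bland's rule picks the smallest column index → s3.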